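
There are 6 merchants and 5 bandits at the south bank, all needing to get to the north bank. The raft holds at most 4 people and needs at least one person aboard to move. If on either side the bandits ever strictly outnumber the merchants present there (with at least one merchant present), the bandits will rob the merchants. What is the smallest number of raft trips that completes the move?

Counting alone: each trip to the north bank takes at most 4 across and each return brings at least 1 back, so after t trips out (and t−1 returns) at most 4t − (t−1) of the 11 are across; that first reaches 11 at t = 4, so at least 7 crossings are needed.
The plan below uses exactly 7 crossings, so it is optimal:
1. 2 bandits → the north bank.  (the south bank: 6M 3B; the north bank: 0M 2B)
2. 1 bandit ← the south bank.  (the south bank: 6M 4B; the north bank: 0M 1B)
3. 4 bandits → the north bank.  (the south bank: 6M 0B; the north bank: 0M 5B)
4. 1 bandit ← the south bank.  (the south bank: 6M 1B; the north bank: 0M 4B)
5. 4 merchants → the north bank.  (the south bank: 2M 1B; the north bank: 4M 4B)
6. 1 bandit ← the south bank.  (the south bank: 2M 2B; the north bank: 4M 3B)
7. 2 merchants and 2 bandits → the north bank.  (the south bank: 0M 0B; the north bank: 6M 5B)

7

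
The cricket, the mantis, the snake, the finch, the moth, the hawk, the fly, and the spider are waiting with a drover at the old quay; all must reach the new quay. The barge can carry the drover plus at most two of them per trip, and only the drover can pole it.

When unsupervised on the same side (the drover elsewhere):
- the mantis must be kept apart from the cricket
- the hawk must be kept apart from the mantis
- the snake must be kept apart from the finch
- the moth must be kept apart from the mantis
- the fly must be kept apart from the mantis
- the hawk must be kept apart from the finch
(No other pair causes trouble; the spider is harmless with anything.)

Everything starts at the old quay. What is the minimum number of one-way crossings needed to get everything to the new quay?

Counting alone: the drover can take at most 2 across per trip to the new quay, so moving all 8 needs at least 4 loaded trips out, with a return between consecutive ones — at least 7 crossings.
The safety rule pushes this higher. Following every safe sequence of crossings, the most of the 8 that can be at the new quay as the barge arrives there on crossing 7 is 6 — never all 8.
So no plan with fewer than 9 crossings exists, and this one achieves 9:
1. Drover goes to the new quay with the finch and the mantis.
2. Drover goes back to the old quay alone.
3. Drover goes to the new quay with the cricket and the moth.
4. Drover goes back to the old quay with the mantis.
5. Drover goes to the new quay with the fly and the hawk.
6. Drover goes back to the old quay with the finch.
7. Drover goes to the new quay with the snake and the spider.
8. Drover goes back to the old quay alone.
9. Drover goes to the new quay with the finch and the mantis.

9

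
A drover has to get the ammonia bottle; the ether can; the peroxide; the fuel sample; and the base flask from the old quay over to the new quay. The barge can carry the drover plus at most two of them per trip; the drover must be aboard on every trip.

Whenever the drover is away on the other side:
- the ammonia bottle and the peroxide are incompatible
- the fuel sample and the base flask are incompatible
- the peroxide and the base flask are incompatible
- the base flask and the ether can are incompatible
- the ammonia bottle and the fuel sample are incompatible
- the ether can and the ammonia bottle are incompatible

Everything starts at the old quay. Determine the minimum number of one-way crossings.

7

Counting alone: the drover can take at most 2 across per trip to the new quay, so moving all 5 needs at least 3 loaded trips out, with a return between consecutive ones — at least 5 crossings.
The safety rule pushes this higher. Following every safe sequence of crossings, the most of the 5 that can be at the new quay as the barge arrives there on crossing 5 is 4 — never all 5.
So no plan with fewer than 7 crossings exists, and this one achieves 7:
1. Drover goes to the new quay with the ammonia bottle and the base flask.
2. Drover goes back to the old quay alone.
3. Drover goes to the new quay with the ether can.
4. Drover goes back to the old quay with the ammonia bottle and the base flask.
5. Drover goes to the new quay with the fuel sample and the peroxide.
6. Drover goes back to the old quay alone.
7. Drover goes to the new quay with the ammonia bottle and the base flask.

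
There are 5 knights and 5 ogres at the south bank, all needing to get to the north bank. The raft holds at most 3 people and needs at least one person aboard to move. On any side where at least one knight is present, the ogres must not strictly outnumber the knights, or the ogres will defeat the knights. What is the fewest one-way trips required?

11

Counting alone: each trip to the north bank takes at most 3 across and each return brings at least 1 back, so after t trips out (and t−1 returns) at most 3t − (t−1) of the 10 are across; that first reaches 10 at t = 5, so at least 9 crossings are needed.
The safety rule pushes this higher. Following every safe sequence of crossings, the most of the 10 that can be at the north bank as the raft arrives there on crossing 9 is 9 — never all 10.
So no plan with fewer than 11 crossings exists, and this one achieves 11:
1. 2 ogres → the north bank.  (the south bank: 5K 3O; the north bank: 0K 2O)
2. 1 ogre ← the south bank.  (the south bank: 5K 4O; the north bank: 0K 1O)
3. 3 ogres → the north bank.  (the south bank: 5K 1O; the north bank: 0K 4O)
4. 1 ogre ← the south bank.  (the south bank: 5K 2O; the north bank: 0K 3O)
5. 3 knights → the north bank.  (the south bank: 2K 2O; the north bank: 3K 3O)
6. 1 knight and 1 ogre ← the south bank.  (the south bank: 3K 3O; the north bank: 2K 2O)
7. 3 knights → the north bank.  (the south bank: 0K 3O; the north bank: 5K 2O)
8. 1 ogre ← the south bank.  (the south bank: 0K 4O; the north bank: 5K 1O)
9. 2 ogres → the north bank.  (the south bank: 0K 2O; the north bank: 5K 3O)
10. 1 ogre ← the south bank.  (the south bank: 0K 3O; the north bank: 5K 2O)
11. 3 ogres → the north bank.  (the south bank: 0K 0O; the north bank: 5K 5O)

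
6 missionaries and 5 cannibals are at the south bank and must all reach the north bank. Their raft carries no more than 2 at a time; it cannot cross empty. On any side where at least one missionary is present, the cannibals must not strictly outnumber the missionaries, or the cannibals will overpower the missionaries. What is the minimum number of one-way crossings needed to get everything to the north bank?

19

Counting alone: each trip to the north bank takes at most 2 across and each return brings at least 1 back, so after t trips out (and t−1 returns) at most 2t − (t−1) of the 11 are across; that first reaches 11 at t = 10, so at least 19 crossings are needed.
The plan below uses exactly 19 crossings, so it is optimal:
1. 2 cannibals → the north bank.  (the south bank: 6M 3C; the north bank: 0M 2C)
2. 1 cannibal ← the south bank.  (the south bank: 6M 4C; the north bank: 0M 1C)
3. 2 cannibals → the north bank.  (the south bank: 6M 2C; the north bank: 0M 3C)
4. 1 cannibal ← the south bank.  (the south bank: 6M 3C; the north bank: 0M 2C)
5. 2 missionaries → the north bank.  (the south bank: 4M 3C; the north bank: 2M 2C)
6. 1 cannibal ← the south bank.  (the south bank: 4M 4C; the north bank: 2M 1C)
7. 1 missionary and 1 cannibal → the north bank.  (the south bank: 3M 3C; the north bank: 3M 2C)
8. 1 missionary ← the south bank.  (the south bank: 4M 3C; the north bank: 2M 2C)
9. 1 missionary and 1 cannibal → the north bank.  (the south bank: 3M 2C; the north bank: 3M 3C)
10. 1 cannibal ← the south bank.  (the south bank: 3M 3C; the north bank: 3M 2C)
11. 1 missionary and 1 cannibal → the north bank.  (the south bank: 2M 2C; the north bank: 4M 3C)
12. 1 missionary ← the south bank.  (the south bank: 3M 2C; the north bank: 3M 3C)
13. 1 missionary and 1 cannibal → the north bank.  (the south bank: 2M 1C; the north bank: 4M 4C)
14. 1 cannibal ← the south bank.  (the south bank: 2M 2C; the north bank: 4M 3C)
15. 1 missionary and 1 cannibal → the north bank.  (the south bank: 1M 1C; the north bank: 5M 4C)
16. 1 missionary ← the south bank.  (the south bank: 2M 1C; the north bank: 4M 4C)
17. 1 missionary and 1 cannibal → the north bank.  (the south bank: 1M 0C; the north bank: 5M 5C)
18. 1 cannibal ← the south bank.  (the south bank: 1M 1C; the north bank: 5M 4C)
19. 1 missionary and 1 cannibal → the north bank.  (the south bank: 0M 0C; the north bank: 6M 5C)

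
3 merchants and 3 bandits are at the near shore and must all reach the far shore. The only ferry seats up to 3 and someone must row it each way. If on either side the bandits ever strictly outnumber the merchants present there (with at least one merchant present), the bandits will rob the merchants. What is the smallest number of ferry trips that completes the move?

5

Counting alone: each trip to the far shore takes at most 3 across and each return brings at least 1 back, so after t trips out (and t−1 returns) at most 3t − (t−1) of the 6 are across; that first reaches 6 at t = 3, so at least 5 crossings are needed.
The plan below uses exactly 5 crossings, so it is optimal:
1. 2 bandits → the far shore.  (the near shore: 3M 1B; the far shore: 0M 2B)
2. 1 bandit ← the near shore.  (the near shore: 3M 2B; the far shore: 0M 1B)
3. 3 merchants → the far shore.  (the near shore: 0M 2B; the far shore: 3M 1B)
4. 1 bandit ← the near shore.  (the near shore: 0M 3B; the far shore: 3M 0B)
5. 3 bandits → the far shore.  (the near shore: 0M 0B; the far shore: 3M 3B)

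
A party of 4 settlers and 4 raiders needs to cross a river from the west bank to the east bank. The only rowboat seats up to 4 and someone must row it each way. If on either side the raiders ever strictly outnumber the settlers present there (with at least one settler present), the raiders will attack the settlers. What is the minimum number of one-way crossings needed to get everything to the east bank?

5

Counting alone: each trip to the east bank takes at most 4 across and each return brings at least 1 back, so after t trips out (and t−1 returns) at most 4t − (t−1) of the 8 are across; that first reaches 8 at t = 3, so at least 5 crossings are needed.
The plan below uses exactly 5 crossings, so it is optimal:
1. 2 raiders → the east bank.  (the west bank: 4S 2R; the east bank: 0S 2R)
2. 1 raider ← the west bank.  (the west bank: 4S 3R; the east bank: 0S 1R)
3. 4 settlers → the east bank.  (the west bank: 0S 3R; the east bank: 4S 1R)
4. 1 raider ← the west bank.  (the west bank: 0S 4R; the east bank: 4S 0R)
5. 4 raiders → the east bank.  (the west bank: 0S 0R; the east bank: 4S 4R)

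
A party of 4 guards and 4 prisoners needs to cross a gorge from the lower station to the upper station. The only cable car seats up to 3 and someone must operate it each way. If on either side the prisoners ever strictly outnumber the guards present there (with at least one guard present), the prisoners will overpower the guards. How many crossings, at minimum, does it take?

Counting alone: each trip to the upper station takes at most 3 across and each return brings at least 1 back, so after t trips out (and t−1 returns) at most 3t − (t−1) of the 8 are across; that first reaches 8 at t = 4, so at least 7 crossings are needed.
The safety rule pushes this higher. Following every safe sequence of crossings, the most of the 8 that can be at the upper station as the cable car arrives there on crossing 7 is 7 — never all 8.
So no plan with fewer than 9 crossings exists, and this one achieves 9:
1. 2 prisoners → the upper station.  (the lower station: 4G 2P; the upper station: 0G 2P)
2. 1 prisoner ← the lower station.  (the lower station: 4G 3P; the upper station: 0G 1P)
3. 3 prisoners → the upper station.  (the lower station: 4G 0P; the upper station: 0G 4P)
4. 1 prisoner ← the lower station.  (the lower station: 4G 1P; the upper station: 0G 3P)
5. 3 guards → the upper station.  (the lower station: 1G 1P; the upper station: 3G 3P)
6. 1 guard and 1 prisoner ← the lower station.  (the lower station: 2G 2P; the upper station: 2G 2P)
7. 2 guards → the upper station.  (the lower station: 0G 2P; the upper station: 4G 2P)
8. 1 prisoner ← the lower station.  (the lower station: 0G 3P; the upper station: 4G 1P)
9. 3 prisoners → the upper station.  (the lower station: 0G 0P; the upper station: 4G 4P)

9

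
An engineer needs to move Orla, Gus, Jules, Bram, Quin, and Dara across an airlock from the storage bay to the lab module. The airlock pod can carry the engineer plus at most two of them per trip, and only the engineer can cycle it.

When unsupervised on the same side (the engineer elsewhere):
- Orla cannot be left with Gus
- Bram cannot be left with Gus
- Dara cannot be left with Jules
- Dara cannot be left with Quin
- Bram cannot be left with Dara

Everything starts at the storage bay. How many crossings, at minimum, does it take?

7

Counting alone: the engineer can take at most 2 across per trip to the lab module, so moving all 6 needs at least 3 loaded trips out, with a return between consecutive ones — at least 5 crossings.
The safety rule pushes this higher. Following every safe sequence of crossings, the most of the 6 that can be at the lab module as the airlock pod arrives there on crossing 5 is 5 — never all 6.
So no plan with fewer than 7 crossings exists, and this one achieves 7:
1. Engineer goes to the lab module with Dara and Gus.
2. Engineer goes back to the storage bay alone.
3. Engineer goes to the lab module with Jules and Orla.
4. Engineer goes back to the storage bay with Dara and Gus.
5. Engineer goes to the lab module with Bram and Quin.
6. Engineer goes back to the storage bay alone.
7. Engineer goes to the lab module with Dara and Gus.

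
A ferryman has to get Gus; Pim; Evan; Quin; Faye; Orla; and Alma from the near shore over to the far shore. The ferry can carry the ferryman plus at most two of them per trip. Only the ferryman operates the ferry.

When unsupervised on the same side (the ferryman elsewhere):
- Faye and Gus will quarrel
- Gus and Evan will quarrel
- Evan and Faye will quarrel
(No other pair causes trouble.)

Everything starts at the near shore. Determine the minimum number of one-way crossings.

Counting alone: the ferryman can take at most 2 across per trip to the far shore, so moving all 7 needs at least 4 loaded trips out, with a return between consecutive ones — at least 7 crossings.
The safety rule pushes this higher. Following every safe sequence of crossings, the most of the 7 that can be at the far shore as the ferry arrives there on crossings 7, 9 is 5, 6 respectively — never all 7.
So no plan with fewer than 11 crossings exists, and this one achieves 11:
1. Ferryman goes to the far shore with Evan and Gus.
2. Ferryman goes back to the near shore with Gus.
3. Ferryman goes to the far shore with Gus and Pim.
4. Ferryman goes back to the near shore with Gus.
5. Ferryman goes to the far shore with Gus and Quin.
6. Ferryman goes back to the near shore with Gus.
7. Ferryman goes to the far shore with Gus and Orla.
8. Ferryman goes back to the near shore with Gus.
9. Ferryman goes to the far shore with Alma and Gus.
10. Ferryman goes back to the near shore with Gus.
11. Ferryman goes to the far shore with Faye and Gus.

11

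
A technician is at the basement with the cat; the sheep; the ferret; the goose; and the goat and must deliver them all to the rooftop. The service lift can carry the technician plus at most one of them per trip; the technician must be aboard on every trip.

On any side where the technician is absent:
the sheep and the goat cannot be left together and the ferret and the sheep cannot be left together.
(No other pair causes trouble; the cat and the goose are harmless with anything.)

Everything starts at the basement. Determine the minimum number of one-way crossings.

Counting alone: the technician can take at most 1 across per trip to the rooftop, so moving all 5 needs at least 5 loaded trips out, with a return between consecutive ones — at least 9 crossings.
The safety rule pushes this higher. Following every safe sequence of crossings, the most of the 5 that can be at the rooftop as the service lift arrives there on crossing 9 is 4 — never all 5.
So no plan with fewer than 11 crossings exists, and this one achieves 11:
1. Technician goes to the rooftop with the sheep.  [the basement: the cat, the ferret, the goat, the goose | the rooftop: the sheep]
2. Technician goes back to the basement alone.  [the basement: the cat, the ferret, the goat, the goose | the rooftop: the sheep]
3. Technician goes to the rooftop with the cat.  [the basement: the ferret, the goat, the goose | the rooftop: the cat, the sheep]
4. Technician goes back to the basement alone.  [the basement: the ferret, the goat, the goose | the rooftop: the cat, the sheep]
5. Technician goes to the rooftop with the ferret.  [the basement: the goat, the goose | the rooftop: the cat, the ferret, the sheep]
6. Technician goes back to the basement with the sheep.  [the basement: the goat, the goose, the sheep | the rooftop: the cat, the ferret]
7. Technician goes to the rooftop with the goat.  [the basement: the goose, the sheep | the rooftop: the cat, the ferret, the goat]
8. Technician goes back to the basement alone.  [the basement: the goose, the sheep | the rooftop: the cat, the ferret, the goat]
9. Technician goes to the rooftop with the goose.  [the basement: the sheep | the rooftop: the cat, the ferret, the goat, the goose]
10. Technician goes back to the basement alone.  [the basement: the sheep | the rooftop: the cat, the ferret, the goat, the goose]
11. Technician goes to the rooftop with the sheep.  [the basement: — | the rooftop: the cat, the ferret, the goat, the goose, the sheep]

11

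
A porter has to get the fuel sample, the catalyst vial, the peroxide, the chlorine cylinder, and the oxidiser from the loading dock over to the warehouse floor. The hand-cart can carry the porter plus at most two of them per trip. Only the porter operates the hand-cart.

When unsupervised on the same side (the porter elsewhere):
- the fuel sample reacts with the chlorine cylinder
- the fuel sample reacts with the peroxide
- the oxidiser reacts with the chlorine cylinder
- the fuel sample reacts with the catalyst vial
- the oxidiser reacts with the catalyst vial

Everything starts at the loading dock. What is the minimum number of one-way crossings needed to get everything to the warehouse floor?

7

Counting alone: the porter can take at most 2 across per trip to the warehouse floor, so moving all 5 needs at least 3 loaded trips out, with a return between consecutive ones — at least 5 crossings.
The safety rule pushes this higher. Following every safe sequence of crossings, the most of the 5 that can be at the warehouse floor as the hand-cart arrives there on crossing 5 is 4 — never all 5.
So no plan with fewer than 7 crossings exists, and this one achieves 7:
1. Porter goes to the warehouse floor with the fuel sample and the oxidiser.  [the loading dock: the catalyst vial, the chlorine cylinder, the peroxide | the warehouse floor: the fuel sample, the oxidiser]
2. Porter goes back to the loading dock alone.  [the loading dock: the catalyst vial, the chlorine cylinder, the peroxide | the warehouse floor: the fuel sample, the oxidiser]
3. Porter goes to the warehouse floor with the catalyst vial.  [the loading dock: the chlorine cylinder, the peroxide | the warehouse floor: the catalyst vial, the fuel sample, the oxidiser]
4. Porter goes back to the loading dock with the fuel sample and the oxidiser.  [the loading dock: the chlorine cylinder, the fuel sample, the oxidiser, the peroxide | the warehouse floor: the catalyst vial]
5. Porter goes to the warehouse floor with the chlorine cylinder and the peroxide.  [the loading dock: the fuel sample, the oxidiser | the warehouse floor: the catalyst vial, the chlorine cylinder, the peroxide]
6. Porter goes back to the loading dock alone.  [the loading dock: the fuel sample, the oxidiser | the warehouse floor: the catalyst vial, the chlorine cylinder, the peroxide]
7. Porter goes to the warehouse floor with the fuel sample and the oxidiser.  [the loading dock: — | the warehouse floor: the catalyst vial, the chlorine cylinder, the fuel sample, the oxidiser, the peroxide]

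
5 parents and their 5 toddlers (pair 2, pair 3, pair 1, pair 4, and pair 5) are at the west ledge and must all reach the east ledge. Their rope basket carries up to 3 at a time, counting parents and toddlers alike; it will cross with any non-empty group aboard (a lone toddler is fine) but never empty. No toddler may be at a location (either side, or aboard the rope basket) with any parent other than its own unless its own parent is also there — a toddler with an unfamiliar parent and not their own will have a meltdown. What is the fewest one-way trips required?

11

Counting alone: each trip to the east ledge takes at most 3 across and each return brings at least 1 back, so after t trips out (and t−1 returns) at most 3t − (t−1) of the 10 are across; that first reaches 10 at t = 5, so at least 9 crossings are needed.
The safety rule pushes this higher. Following every safe sequence of crossings, the most of the 10 that can be at the east ledge as the rope basket arrives there on crossing 9 is 9 — never all 10.
So no plan with fewer than 11 crossings exists, and this one achieves 11:
1. parent 2 and toddler 2 cross → the east ledge.
2. parent 2 crosses ← the west ledge.
3. toddler 1, toddler 3, and toddler 4 cross → the east ledge.
4. toddler 2 crosses ← the west ledge.
5. parent 1, parent 3, and parent 4 cross → the east ledge.
6. parent 3 and toddler 3 cross ← the west ledge.
7. parent 2, parent 3, and parent 5 cross → the east ledge.
8. toddler 1 crosses ← the west ledge.
9. toddler 2 and toddler 3 cross → the east ledge.
10. toddler 2 crosses ← the west ledge.
11. toddler 1, toddler 2, and toddler 5 cross → the east ledge.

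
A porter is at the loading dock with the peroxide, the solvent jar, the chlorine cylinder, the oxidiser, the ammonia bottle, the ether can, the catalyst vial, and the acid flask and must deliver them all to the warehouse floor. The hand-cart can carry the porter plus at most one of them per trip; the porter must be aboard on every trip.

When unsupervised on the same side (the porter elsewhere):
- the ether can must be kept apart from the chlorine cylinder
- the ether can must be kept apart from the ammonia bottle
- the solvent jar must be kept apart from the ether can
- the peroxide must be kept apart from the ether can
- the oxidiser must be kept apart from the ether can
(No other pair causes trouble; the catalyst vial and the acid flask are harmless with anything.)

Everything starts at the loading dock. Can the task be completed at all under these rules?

No

Following every safe sequence of crossings from the start, the most of the 8 that can be at the warehouse floor as the hand-cart arrives there on crossings 1, 3, 5, 7 is 1, 2, 3, 4 respectively; the best ever achieved is 4 of 8.
From crossing 9 on, no configuration arises that was not already reachable earlier: only 52 distinct safe configurations (who is on which side, and where the hand-cart is) can ever be reached, none of them has everyone across, and every continuation just revisits them. So no valid plan exists.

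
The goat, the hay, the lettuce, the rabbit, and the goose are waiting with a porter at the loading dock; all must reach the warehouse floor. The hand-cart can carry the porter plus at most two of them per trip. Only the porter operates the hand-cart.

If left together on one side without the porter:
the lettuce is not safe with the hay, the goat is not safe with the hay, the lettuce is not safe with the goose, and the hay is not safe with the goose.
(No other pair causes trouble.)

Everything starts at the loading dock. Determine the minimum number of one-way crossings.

7

Counting alone: the porter can take at most 2 across per trip to the warehouse floor, so moving all 5 needs at least 3 loaded trips out, with a return between consecutive ones — at least 5 crossings.
The safety rule pushes this higher. Following every safe sequence of crossings, the most of the 5 that can be at the warehouse floor as the hand-cart arrives there on crossing 5 is 4 — never all 5.
So no plan with fewer than 7 crossings exists, and this one achieves 7:
1. Porter goes to the warehouse floor with the hay and the lettuce.  [the loading dock: the goat, the goose, the rabbit | the warehouse floor: the hay, the lettuce]
2. Porter goes back to the loading dock with the hay.  [the loading dock: the goat, the goose, the hay, the rabbit | the warehouse floor: the lettuce]
3. Porter goes to the warehouse floor with the goat and the hay.  [the loading dock: the goose, the rabbit | the warehouse floor: the goat, the hay, the lettuce]
4. Porter goes back to the loading dock with the hay.  [the loading dock: the goose, the hay, the rabbit | the warehouse floor: the goat, the lettuce]
5. Porter goes to the warehouse floor with the hay and the rabbit.  [the loading dock: the goose | the warehouse floor: the goat, the hay, the lettuce, the rabbit]
6. Porter goes back to the loading dock with the hay.  [the loading dock: the goose, the hay | the warehouse floor: the goat, the lettuce, the rabbit]
7. Porter goes to the warehouse floor with the goose and the hay.  [the loading dock: — | the warehouse floor: the goat, the goose, the hay, the lettuce, the rabbit]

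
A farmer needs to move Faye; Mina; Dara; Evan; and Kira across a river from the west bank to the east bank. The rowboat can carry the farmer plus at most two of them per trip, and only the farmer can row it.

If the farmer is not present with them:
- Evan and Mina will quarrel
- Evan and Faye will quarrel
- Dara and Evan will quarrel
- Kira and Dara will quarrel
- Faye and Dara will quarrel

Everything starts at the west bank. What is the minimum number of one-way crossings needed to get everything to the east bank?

7

Counting alone: the farmer can take at most 2 across per trip to the east bank, so moving all 5 needs at least 3 loaded trips out, with a return between consecutive ones — at least 5 crossings.
The safety rule pushes this higher. Following every safe sequence of crossings, the most of the 5 that can be at the east bank as the rowboat arrives there on crossing 5 is 4 — never all 5.
So no plan with fewer than 7 crossings exists, and this one achieves 7:
1. Farmer goes to the east bank with Dara and Evan.  [the west bank: Faye, Kira, Mina | the east bank: Dara, Evan]
2. Farmer goes back to the west bank with Dara.  [the west bank: Dara, Faye, Kira, Mina | the east bank: Evan]
3. Farmer goes to the east bank with Faye and Kira.  [the west bank: Dara, Mina | the east bank: Evan, Faye, Kira]
4. Farmer goes back to the west bank with Faye.  [the west bank: Dara, Faye, Mina | the east bank: Evan, Kira]
5. Farmer goes to the east bank with Faye and Mina.  [the west bank: Dara | the east bank: Evan, Faye, Kira, Mina]
6. Farmer goes back to the west bank with Evan.  [the west bank: Dara, Evan | the east bank: Faye, Kira, Mina]
7. Farmer goes to the east bank with Dara and Evan.  [the west bank: — | the east bank: Dara, Evan, Faye, Kira, Mina]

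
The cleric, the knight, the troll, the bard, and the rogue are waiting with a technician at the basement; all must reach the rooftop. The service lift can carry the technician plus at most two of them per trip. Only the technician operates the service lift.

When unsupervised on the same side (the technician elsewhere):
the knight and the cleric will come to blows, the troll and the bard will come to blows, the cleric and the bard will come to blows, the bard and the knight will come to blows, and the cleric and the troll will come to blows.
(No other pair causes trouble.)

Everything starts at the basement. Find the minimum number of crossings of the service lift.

7

Counting alone: the technician can take at most 2 across per trip to the rooftop, so moving all 5 needs at least 3 loaded trips out, with a return between consecutive ones — at least 5 crossings.
The safety rule pushes this higher. Following every safe sequence of crossings, the most of the 5 that can be at the rooftop as the service lift arrives there on crossing 5 is 4 — never all 5.
So no plan with fewer than 7 crossings exists, and this one achieves 7:
1. Technician goes to the rooftop with the bard and the cleric.  [the basement: the knight, the rogue, the troll | the rooftop: the bard, the cleric]
2. Technician goes back to the basement with the cleric.  [the basement: the cleric, the knight, the rogue, the troll | the rooftop: the bard]
3. Technician goes to the rooftop with the cleric and the rogue.  [the basement: the knight, the troll | the rooftop: the bard, the cleric, the rogue]
4. Technician goes back to the basement with the cleric.  [the basement: the cleric, the knight, the troll | the rooftop: the bard, the rogue]
5. Technician goes to the rooftop with the knight and the troll.  [the basement: the cleric | the rooftop: the bard, the knight, the rogue, the troll]
6. Technician goes back to the basement with the bard.  [the basement: the bard, the cleric | the rooftop: the knight, the rogue, the troll]
7. Technician goes to the rooftop with the bard and the cleric.  [the basement: — | the rooftop: the bard, the cleric, the knight, the rogue, the troll]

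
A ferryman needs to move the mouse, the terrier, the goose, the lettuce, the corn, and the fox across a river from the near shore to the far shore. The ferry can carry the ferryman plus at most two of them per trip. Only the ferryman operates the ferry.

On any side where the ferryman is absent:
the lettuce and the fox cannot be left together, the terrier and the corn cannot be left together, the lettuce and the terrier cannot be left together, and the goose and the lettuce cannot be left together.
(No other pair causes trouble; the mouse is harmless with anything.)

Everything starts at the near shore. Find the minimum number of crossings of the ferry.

7

Counting alone: the ferryman can take at most 2 across per trip to the far shore, so moving all 6 needs at least 3 loaded trips out, with a return between consecutive ones — at least 5 crossings.
The safety rule pushes this higher. Following every safe sequence of crossings, the most of the 6 that can be at the far shore as the ferry arrives there on crossing 5 is 5 — never all 6.
So no plan with fewer than 7 crossings exists, and this one achieves 7:
1. Ferryman goes to the far shore with the lettuce and the terrier.  [the near shore: the corn, the fox, the goose, the mouse | the far shore: the lettuce, the terrier]
2. Ferryman goes back to the near shore with the terrier.  [the near shore: the corn, the fox, the goose, the mouse, the terrier | the far shore: the lettuce]
3. Ferryman goes to the far shore with the mouse and the terrier.  [the near shore: the corn, the fox, the goose | the far shore: the lettuce, the mouse, the terrier]
4. Ferryman goes back to the near shore with the lettuce.  [the near shore: the corn, the fox, the goose, the lettuce | the far shore: the mouse, the terrier]
5. Ferryman goes to the far shore with the fox and the goose.  [the near shore: the corn, the lettuce | the far shore: the fox, the goose, the mouse, the terrier]
6. Ferryman goes back to the near shore alone.  [the near shore: the corn, the lettuce | the far shore: the fox, the goose, the mouse, the terrier]
7. Ferryman goes to the far shore with the corn and the lettuce.  [the near shore: — | the far shore: the corn, the fox, the goose, the lettuce, the mouse, the terrier]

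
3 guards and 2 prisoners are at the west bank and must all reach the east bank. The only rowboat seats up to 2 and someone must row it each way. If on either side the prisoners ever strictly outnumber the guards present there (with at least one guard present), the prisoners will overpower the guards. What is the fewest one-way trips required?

7

Counting alone: each trip to the east bank takes at most 2 across and each return brings at least 1 back, so after t trips out (and t−1 returns) at most 2t − (t−1) of the 5 are across; that first reaches 5 at t = 4, so at least 7 crossings are needed.
The plan below uses exactly 7 crossings, so it is optimal:
1. 2 prisoners → the east bank.  (the west bank: 3G 0P; the east bank: 0G 2P)
2. 1 prisoner ← the west bank.  (the west bank: 3G 1P; the east bank: 0G 1P)
3. 2 guards → the east bank.  (the west bank: 1G 1P; the east bank: 2G 1P)
4. 1 guard ← the west bank.  (the west bank: 2G 1P; the east bank: 1G 1P)
5. 1 guard and 1 prisoner → the east bank.  (the west bank: 1G 0P; the east bank: 2G 2P)
6. 1 prisoner ← the west bank.  (the west bank: 1G 1P; the east bank: 2G 1P)
7. 1 guard and 1 prisoner → the east bank.  (the west bank: 0G 0P; the east bank: 3G 2P)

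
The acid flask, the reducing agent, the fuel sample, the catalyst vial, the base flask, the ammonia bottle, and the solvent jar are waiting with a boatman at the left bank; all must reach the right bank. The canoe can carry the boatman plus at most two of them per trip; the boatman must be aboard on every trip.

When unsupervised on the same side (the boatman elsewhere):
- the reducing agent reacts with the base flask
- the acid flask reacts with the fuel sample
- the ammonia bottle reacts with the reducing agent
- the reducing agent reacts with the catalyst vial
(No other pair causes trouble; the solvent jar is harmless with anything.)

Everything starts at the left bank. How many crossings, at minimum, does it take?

Counting alone: the boatman can take at most 2 across per trip to the right bank, so moving all 7 needs at least 4 loaded trips out, with a return between consecutive ones — at least 7 crossings.
The plan below uses exactly 7 crossings, so it is optimal:
1. Boatman goes to the right bank with the acid flask and the reducing agent.
2. Boatman goes back to the left bank alone.
3. Boatman goes to the right bank with the base flask and the catalyst vial.
4. Boatman goes back to the left bank with the reducing agent.
5. Boatman goes to the right bank with the ammonia bottle and the solvent jar.
6. Boatman goes back to the left bank alone.
7. Boatman goes to the right bank with the fuel sample and the reducing agent.

7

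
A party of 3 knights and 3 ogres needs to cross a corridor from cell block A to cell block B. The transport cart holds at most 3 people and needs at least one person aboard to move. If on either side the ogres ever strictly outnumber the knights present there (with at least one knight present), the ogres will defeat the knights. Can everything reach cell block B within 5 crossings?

Yes

Yes — this plan uses 5 crossings (≤ 5):
1. 2 ogres → cell block B.  (cell block A: 3K 1O; cell block B: 0K 2O)
2. 1 ogre ← cell block A.  (cell block A: 3K 2O; cell block B: 0K 1O)
3. 3 knights → cell block B.  (cell block A: 0K 2O; cell block B: 3K 1O)
4. 1 ogre ← cell block A.  (cell block A: 0K 3O; cell block B: 3K 0O)
5. 3 ogres → cell block B.  (cell block A: 0K 0O; cell block B: 3K 3O)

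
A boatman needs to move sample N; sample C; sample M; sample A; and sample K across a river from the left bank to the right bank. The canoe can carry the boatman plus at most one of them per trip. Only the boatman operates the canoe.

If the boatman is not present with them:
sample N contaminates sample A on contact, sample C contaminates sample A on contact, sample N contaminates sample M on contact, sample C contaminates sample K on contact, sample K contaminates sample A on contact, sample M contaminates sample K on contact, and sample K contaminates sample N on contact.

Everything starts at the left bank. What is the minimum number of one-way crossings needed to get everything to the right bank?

impossible

Whatever the first load, the items left behind include a forbidden pair without the boatman. No opening move is safe, so no plan exists.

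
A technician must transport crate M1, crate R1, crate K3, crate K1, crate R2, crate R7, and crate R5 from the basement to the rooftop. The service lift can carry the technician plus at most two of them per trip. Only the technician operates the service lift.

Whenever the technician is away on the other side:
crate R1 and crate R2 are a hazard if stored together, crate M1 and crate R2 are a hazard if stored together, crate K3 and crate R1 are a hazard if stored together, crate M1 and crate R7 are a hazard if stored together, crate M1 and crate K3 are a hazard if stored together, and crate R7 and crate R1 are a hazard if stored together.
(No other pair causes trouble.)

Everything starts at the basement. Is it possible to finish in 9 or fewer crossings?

Yes

Yes — this plan uses 9 crossings (≤ 9):
1. Technician goes to the rooftop with crate M1 and crate R1.  [the basement: crate K1, crate K3, crate R2, crate R5, crate R7 | the rooftop: crate M1, crate R1]
2. Technician goes back to the basement alone.  [the basement: crate K1, crate K3, crate R2, crate R5, crate R7 | the rooftop: crate M1, crate R1]
3. Technician goes to the rooftop with crate K3.  [the basement: crate K1, crate R2, crate R5, crate R7 | the rooftop: crate K3, crate M1, crate R1]
4. Technician goes back to the basement with crate M1 and crate R1.  [the basement: crate K1, crate M1, crate R1, crate R2, crate R5, crate R7 | the rooftop: crate K3]
5. Technician goes to the rooftop with crate R2 and crate R7.  [the basement: crate K1, crate M1, crate R1, crate R5 | the rooftop: crate K3, crate R2, crate R7]
6. Technician goes back to the basement alone.  [the basement: crate K1, crate M1, crate R1, crate R5 | the rooftop: crate K3, crate R2, crate R7]
7. Technician goes to the rooftop with crate K1 and crate R5.  [the basement: crate M1, crate R1 | the rooftop: crate K1, crate K3, crate R2, crate R5, crate R7]
8. Technician goes back to the basement alone.  [the basement: crate M1, crate R1 | the rooftop: crate K1, crate K3, crate R2, crate R5, crate R7]
9. Technician goes to the rooftop with crate M1 and crate R1.  [the basement: — | the rooftop: crate K1, crate K3, crate M1, crate R1, crate R2, crate R5, crate R7]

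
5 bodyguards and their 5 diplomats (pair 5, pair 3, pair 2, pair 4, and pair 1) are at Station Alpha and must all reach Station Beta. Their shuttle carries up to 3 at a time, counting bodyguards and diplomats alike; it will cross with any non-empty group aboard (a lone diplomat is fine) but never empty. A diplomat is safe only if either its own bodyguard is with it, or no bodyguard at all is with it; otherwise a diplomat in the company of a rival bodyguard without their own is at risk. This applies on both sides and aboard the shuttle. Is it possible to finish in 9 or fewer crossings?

No

Counting alone: each trip to Station Beta takes at most 3 across and each return brings at least 1 back, so after t trips out (and t−1 returns) at most 3t − (t−1) of the 10 are across; that first reaches 10 at t = 5, so at least 9 crossings are needed.
The safety rule pushes this higher. Following every safe sequence of crossings, the most of the 10 that can be at Station Beta as the shuttle arrives there on crossing 9 is 9 — never all 10.
So the move cannot be finished within 9 crossings. (The shortest complete plan takes 11:)
1. bodyguard 5 and diplomat 5 cross → Station Beta.
2. bodyguard 5 crosses ← Station Alpha.
3. diplomat 2, diplomat 3, and diplomat 4 cross → Station Beta.
4. diplomat 5 crosses ← Station Alpha.
5. bodyguard 2, bodyguard 3, and bodyguard 4 cross → Station Beta.
6. bodyguard 3 and diplomat 3 cross ← Station Alpha.
7. bodyguard 1, bodyguard 3, and bodyguard 5 cross → Station Beta.
8. diplomat 2 crosses ← Station Alpha.
9. diplomat 3 and diplomat 5 cross → Station Beta.
10. diplomat 5 crosses ← Station Alpha.
11. diplomat 1, diplomat 2, and diplomat 5 cross → Station Beta.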